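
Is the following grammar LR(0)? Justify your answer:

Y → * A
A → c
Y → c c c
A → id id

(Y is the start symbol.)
Yes, the grammar is LR(0)

A grammar is LR(0) if no state in the canonical LR(0) collection has:
  - both a shift item (dot before a terminal) and a complete item (shift-reduce conflict), or
  - two or more complete items (reduce-reduce conflict; the accept item [Y' → Y .] counts as a complete item here).

Augment with Y' → Y and build the canonical LR(0) collection (I0 = CLOSURE({[Y' → . Y]}), then GOTO on every symbol after a dot until no new states appear). It has 10 states:
  I0: { [Y → . * A], [Y → . c c c], [Y' → . Y] }  — shift
  I1: { [A → . c], [A → . id id], [Y → * . A] }  — shift
  I2: { [Y' → Y .] }  — accept
  I3: { [Y → c . c c] }  — shift
  I4: { [Y → c c . c] }  — shift
  I5: { [Y → c c c .] }  — reduce
  I6: { [Y → * A .] }  — reduce
  I7: { [A → c .] }  — reduce
  I8: { [A → id . id] }  — shift
  I9: { [A → id id .] }  — reduce

Every state is either a pure shift/goto state or contains exactly one complete item and nothing to shift — no conflicts. The grammar is LR(0).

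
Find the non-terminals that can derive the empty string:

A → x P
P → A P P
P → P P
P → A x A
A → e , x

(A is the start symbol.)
A non-terminal is nullable if it can derive ε (the empty string): either it has an ε-production, or it has a production whose right-hand side consists entirely of nullable non-terminals.

There are no ε-productions, so no non-terminal can derive ε.
No non-terminals are nullable.

Answer: None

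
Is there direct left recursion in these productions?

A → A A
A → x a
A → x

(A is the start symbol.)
Direct left recursion occurs when N → N α for some non-terminal N (the right-hand side begins with the left-hand side itself).

A → A A: LEFT RECURSIVE (starts with A)
A → x a: starts with x
A → x: starts with x

The grammar has direct left recursion on: A.

Answer: Yes, A is left-recursive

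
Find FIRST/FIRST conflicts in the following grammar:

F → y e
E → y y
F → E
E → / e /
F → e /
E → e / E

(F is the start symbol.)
Yes. F → y e / F → E on { 'y' }; F → E / F → e '/' on { 'e' }

A FIRST/FIRST conflict occurs when two productions N → α and N → β for the same non-terminal have FIRST(α) ∩ FIRST(β) ≠ ∅ (with ε ∈ FIRST of a nullable right-hand side, so two nullable alternatives also conflict).

FIRST sets of the non-terminals at (or reachable through a nullable prefix from) the front of some alternative:
  FIRST(E) = { '/', 'e', 'y' }

Productions for F:
  F → y e: FIRST = { 'y' }
  F → E: FIRST = { '/', 'e', 'y' }
  F → e /: FIRST = { 'e' }
Productions for E:
  E → y y: FIRST = { 'y' }
  E → / e /: FIRST = { '/' }
  E → e / E: FIRST = { 'e' }

Conflict for F: F → y e and F → E
  Overlap: { 'y' }
Conflict for F: F → E and F → e /
  Overlap: { 'e' }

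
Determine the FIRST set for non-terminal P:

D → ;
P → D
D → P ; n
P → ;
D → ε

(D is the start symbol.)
{ ';', ε }

To compute FIRST(P), examine every production with P on the left-hand side, reading each right-hand side left to right until a non-nullable symbol is reached.

FIRST sets of the other non-terminals involved (by the same procedure, iterated to a fixed point):
  FIRST(D) = { ';', ε }

From P → D:
  - D is a non-terminal: add FIRST(D) \ {ε} = { ';' }
    D is nullable and nothing follows, so the whole right-hand side can vanish: ε ∈ FIRST(P)
From P → ;:
  - ';' is a terminal: add ';' and stop

Collecting: FIRST(P) = { ';', ε }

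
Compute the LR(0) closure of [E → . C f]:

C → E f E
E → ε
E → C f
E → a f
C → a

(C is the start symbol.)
To compute CLOSURE, for each item [A → α.Bβ] where B is a non-terminal, add [B → .γ] for all productions B → γ; repeat for the newly added items until nothing changes.

Start with: [E → . C f]
  [E → . C f] has the dot before C: add [C → . E f E], [C → . a]
  [C → . E f E] has the dot before E: add [E → .], [E → . a f]
No further items can be added.

CLOSURE = { [C → . E f E], [C → . a], [E → . C f], [E → . a f], [E → .] }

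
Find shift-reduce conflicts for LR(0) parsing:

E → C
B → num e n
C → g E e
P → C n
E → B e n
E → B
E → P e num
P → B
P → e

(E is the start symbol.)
A shift-reduce conflict occurs when an LR(0) state has both:
  - a complete (reduce) item [A → α .] (dot at the end), and
  - a shift item [B → β . c γ] (dot before a terminal).

Augment with E' → E and build the canonical LR(0) collection (I0 = CLOSURE({[E' → . E]}), then GOTO on every symbol after a dot until no new states appear). It has 17 states:
  I0: { [B → . num e n], [C → . g E e], [E → . B e n], [E → . B], [E → . C], [E → . P e num], [E' → . E], [P → . B], [P → . C n], [P → . e] }  — shift
  I1: { [E → B . e n], [E → B .], [P → B .] }  — shift, 2 reduces
  I2: { [E → C .], [P → C . n] }  — shift, reduce
  I3: { [E' → E .] }  — accept
  I4: { [E → P . e num] }  — shift
  I5: { [P → e .] }  — reduce
  I6: { [B → . num e n], [C → . g E e], [C → g . E e], [E → . B e n], [E → . B], [E → . C], [E → . P e num], [P → . B], [P → . C n], [P → . e] }  — shift
  I7: { [B → num . e n] }  — shift
  I8: { [B → num e . n] }  — shift
  I9: { [B → num e n .] }  — reduce
  I10: { [C → g E . e] }  — shift
  I11: { [C → g E e .] }  — reduce
  I12: { [E → P e . num] }  — shift
  I13: { [E → P e num .] }  — reduce
  I14: { [P → C n .] }  — reduce
  I15: { [E → B e . n] }  — shift
  I16: { [E → B e n .] }  — reduce

I1 contains reduce items [E → B .], [P → B .] and shift item [E → B . e n] — shift-reduce conflict.
I2 contains reduce item [E → C .] and shift item [P → C . n] — shift-reduce conflict.

Answer: Yes — I1: [E → B .] vs [E → B . e n]; I2: [E → C .] vs [P → C . n]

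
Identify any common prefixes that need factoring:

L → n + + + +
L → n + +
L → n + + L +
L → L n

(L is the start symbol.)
Yes, L has productions with common prefix 'n + +'

Left-factoring is needed when two productions for the same non-terminal
share a common prefix on the right-hand side.

Productions for L:
  L → n + + + +
  L → n + +
  L → n + + L +
  L → L n

Found common prefix 'n + +' in productions for L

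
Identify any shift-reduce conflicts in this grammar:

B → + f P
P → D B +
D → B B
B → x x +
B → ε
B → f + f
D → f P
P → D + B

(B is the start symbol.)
A shift-reduce conflict occurs when an LR(0) state has both:
  - a complete (reduce) item [A → α .] (dot at the end), and
  - a shift item [B → β . c γ] (dot before a terminal).

Augment with B' → B and build the canonical LR(0) collection (I0 = CLOSURE({[B' → . B]}), then GOTO on every symbol after a dot until no new states appear). It has 23 states:
  I0: { [B → . + f P], [B → . f + f], [B → . x x +], [B → .], [B' → . B] }  — shift, reduce
  I1: { [B → + . f P] }  — shift
  I2: { [B' → B .] }  — accept
  I3: { [B → f . + f] }  — shift
  I4: { [B → x . x +] }  — shift
  I5: { [B → x x . +] }  — shift
  I6: { [B → x x + .] }  — reduce
  I7: { [B → f + . f] }  — shift
  I8: { [B → f + f .] }  — reduce
  I9: { [B → + f . P], [B → . + f P], [B → . f + f], [B → . x x +], [B → .], [D → . B B], [D → . f P], [P → . D + B], [P → . D B +] }  — shift, reduce
  I10: { [B → . + f P], [B → . f + f], [B → . x x +], [B → .], [D → B . B] }  — shift, reduce
  I11: { [B → . + f P], [B → . f + f], [B → . x x +], [B → .], [P → D . + B], [P → D . B +] }  — shift, reduce
  I12: { [B → + f P .] }  — reduce
  I13: { [B → . + f P], [B → . f + f], [B → . x x +], [B → .], [B → f . + f], [D → . B B], [D → . f P], [D → f . P], [P → . D + B], [P → . D B +] }  — shift, reduce
  I14: { [B → + . f P], [B → f + . f] }  — shift
  I15: { [D → f P .] }  — reduce
  I16: { [B → + f . P], [B → . + f P], [B → . f + f], [B → . x x +], [B → .], [B → f + f .], [D → . B B], [D → . f P], [P → . D + B], [P → . D B +] }  — shift, 2 reduces
  I17: { [B → + . f P], [B → . + f P], [B → . f + f], [B → . x x +], [B → .], [P → D + . B] }  — shift, reduce
  I18: { [P → D B . +] }  — shift
  I19: { [P → D B + .] }  — reduce
  I20: { [P → D + B .] }  — reduce
  I21: { [B → + f . P], [B → . + f P], [B → . f + f], [B → . x x +], [B → .], [B → f . + f], [D → . B B], [D → . f P], [P → . D + B], [P → . D B +] }  — shift, reduce
  I22: { [D → B B .] }  — reduce

I0 contains reduce item [B → .] and shift items [B → . + f P], [B → . f + f], [B → . x x +] — shift-reduce conflict.
I9 contains reduce item [B → .] and shift items [B → . + f P], [B → . f + f], [B → . x x +], [D → . f P] — shift-reduce conflict.
I10 contains reduce item [B → .] and shift items [B → . + f P], [B → . f + f], [B → . x x +] — shift-reduce conflict.
I11 contains reduce item [B → .] and shift items [B → . + f P], [B → . f + f], [B → . x x +], [P → D . + B] — shift-reduce conflict.
I13 contains reduce item [B → .] and shift items [B → . + f P], [B → . f + f], [B → f . + f], [B → . x x +], [D → . f P] — shift-reduce conflict.
I16 contains reduce items [B → .], [B → f + f .] and shift items [B → . + f P], [B → . f + f], [B → . x x +], [D → . f P] — shift-reduce conflict.
I17 contains reduce item [B → .] and shift items [B → . + f P], [B → + . f P], [B → . f + f], [B → . x x +] — shift-reduce conflict.
I21 contains reduce item [B → .] and shift items [B → . + f P], [B → . f + f], [B → f . + f], [B → . x x +], [D → . f P] — shift-reduce conflict.

Answer: Yes — I0: [B → .] vs [B → . + f P]; I9: [B → .] vs [B → . + f P]; I10: [B → .] vs [B → . + f P]; I11: [B → .] vs [B → . + f P]; I13: [B → .] vs [B → . + f P]; I16: [B → .] vs [B → . + f P]; I17: [B → .] vs [B → . + f P]; I21: [B → .] vs [B → . + f P]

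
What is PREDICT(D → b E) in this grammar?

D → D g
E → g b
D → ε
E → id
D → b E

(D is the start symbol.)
{ 'b' }

PREDICT(D → b E) = (FIRST(RHS) \ {ε}) ∪ (FOLLOW(D) if ε ∈ FIRST(RHS), i.e. RHS ⇒* ε)
FIRST(b E) = { 'b' }
ε ∉ FIRST(b E), so FOLLOW(D) is not added.
PREDICT(D → b E) = { 'b' }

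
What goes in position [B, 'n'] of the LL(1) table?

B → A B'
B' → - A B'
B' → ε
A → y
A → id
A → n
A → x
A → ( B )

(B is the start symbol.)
To find M[B, 'n'], we find productions for B where 'n' is in the predict set (PREDICT(N → α) = (FIRST(α) \ {ε}) ∪ (FOLLOW(N) if α ⇒* ε)).

Relevant sets:
  FIRST(A) = { '(', 'id', 'n', 'x', 'y' }

B → A B': PREDICT = { '(', 'id', 'n', 'x', 'y' }
  'n' is in predict set, so this production goes in M[B, 'n']

M[B, 'n'] = B → A B'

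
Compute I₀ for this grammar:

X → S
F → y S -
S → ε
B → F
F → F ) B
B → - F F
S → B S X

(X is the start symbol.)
First, augment the grammar with X' → X
I₀ = CLOSURE({ [X' → . X] }):
  [X' → . X] has the dot before X: add [X → . S]
  [X → . S] has the dot before S: add [S → .], [S → . B S X]
  [S → . B S X] has the dot before B: add [B → . F], [B → . - F F]
  [B → . F] has the dot before F: add [F → . y S -], [F → . F ) B]
No further items can be added.

I₀ = { [B → . - F F], [B → . F], [F → . F ) B], [F → . y S -], [S → . B S X], [S → .], [X → . S], [X' → . X] }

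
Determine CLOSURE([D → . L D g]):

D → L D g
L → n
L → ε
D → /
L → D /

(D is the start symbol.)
To compute CLOSURE, for each item [A → α.Bβ] where B is a non-terminal, add [B → .γ] for all productions B → γ; repeat for the newly added items until nothing changes.

Start with: [D → . L D g]
  [D → . L D g] has the dot before L: add [L → . n], [L → .], [L → . D /]
  [L → . D /] has the dot before D: add [D → . /]
No further items can be added.

CLOSURE = { [D → . /], [D → . L D g], [L → . D /], [L → . n], [L → .] }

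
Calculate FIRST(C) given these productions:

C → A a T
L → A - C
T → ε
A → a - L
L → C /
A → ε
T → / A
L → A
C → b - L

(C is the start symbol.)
{ 'a', 'b' }

To compute FIRST(C), examine every production with C on the left-hand side, reading each right-hand side left to right until a non-nullable symbol is reached.

FIRST sets of the other non-terminals involved (by the same procedure, iterated to a fixed point):
  FIRST(A) = { 'a', ε }

From C → A a T:
  - A is a non-terminal: add FIRST(A) \ {ε} = { 'a' }
    A is nullable, so continue to the next symbol
  - a is a terminal: add 'a' and stop
From C → b - L:
  - b is a terminal: add 'b' and stop

Collecting: FIRST(C) = { 'a', 'b' }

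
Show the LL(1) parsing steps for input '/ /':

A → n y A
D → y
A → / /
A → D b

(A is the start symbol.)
Stack is shown with the top on the left.

Stack  Input  Action
--------------------
A $    / / $  output A → / /
/ / $  / / $  match '/'
/ $    / $    match '/'
$      $      accept

The string is accepted.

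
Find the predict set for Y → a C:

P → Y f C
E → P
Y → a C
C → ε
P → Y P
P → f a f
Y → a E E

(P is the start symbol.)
PREDICT(Y → a C) = (FIRST(RHS) \ {ε}) ∪ (FOLLOW(Y) if ε ∈ FIRST(RHS), i.e. RHS ⇒* ε)
FIRST(a C) = { 'a' }
ε ∉ FIRST(a C), so FOLLOW(Y) is not added.
PREDICT(Y → a C) = { 'a' }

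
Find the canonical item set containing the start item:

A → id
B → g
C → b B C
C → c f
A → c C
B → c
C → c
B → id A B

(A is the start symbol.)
First, augment the grammar with A' → A
I₀ = CLOSURE({ [A' → . A] }):
  [A' → . A] has the dot before A: add [A → . id], [A → . c C]
No further items can be added.

I₀ = { [A → . c C], [A → . id], [A' → . A] }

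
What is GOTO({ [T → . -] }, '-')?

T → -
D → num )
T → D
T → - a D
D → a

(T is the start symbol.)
{ [T → - .] }

GOTO(I, '-') = CLOSURE({ [A → αX.β] : [A → α.Xβ] ∈ I, X = '-' })

Items with dot before '-', with the dot advanced:
  [T → . -] → [T → - .]
Closure adds nothing (no advanced item has the dot before a non-terminal).

GOTO = { [T → - .] }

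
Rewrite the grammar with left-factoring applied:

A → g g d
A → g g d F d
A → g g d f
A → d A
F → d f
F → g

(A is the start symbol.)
Left-factoring transforms A → αβ₁ | αβ₂ into A → αA' and A' → β₁ | β₂
(α is the longest common prefix among the alternatives). Repeat until
no nonterminal has two alternatives with a common prefix.

Round 1: A has alternatives sharing prefix 'g g d'. Introduce A': A → g g d A'
  Add: A' → ε
  Add: A' → F d
  Add: A' → f

No remaining common prefixes — done.

Resulting grammar:
A → g g d A'
A' → ε
A' → F d
A' → f
A → d A
F → d f
F → g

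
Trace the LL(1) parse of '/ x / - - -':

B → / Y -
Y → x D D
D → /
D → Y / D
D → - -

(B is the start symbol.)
LL(1) parsing maintains a stack (initially the start symbol over $) and the input. At each step: if the stack top is a terminal, match it against the current input token; if it is a non-terminal N, replace it with the RHS of M[N, lookahead] (the unique production whose predict set contains the lookahead).

Stack is shown with the top on the left.

Stack      Input          Action
--------------------------------
B $        / x / - - - $  output B → / Y -
/ Y - $    / x / - - - $  match '/'
Y - $      x / - - - $    output Y → x D D
x D D - $  x / - - - $    match 'x'
D D - $    / - - - $      output D → /
/ D - $    / - - - $      match '/'
D - $      - - - $        output D → - -
- - - $    - - - $        match '-'
- - $      - - $          match '-'
- $        - $            match '-'
$          $              accept

The string is accepted.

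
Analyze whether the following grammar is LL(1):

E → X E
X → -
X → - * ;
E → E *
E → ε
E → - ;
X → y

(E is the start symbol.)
No. Predict set conflict for E: { '-', 'y' }

A grammar is LL(1) if for each non-terminal N with multiple productions, the predict sets of those productions are pairwise disjoint, where PREDICT(N → α) = (FIRST(α) \ {ε}) ∪ (FOLLOW(N) if α ⇒* ε).

Relevant sets:
  FIRST(X) = { '-', 'y' }
  FIRST(E) = { '*', '-', 'y', ε }
  FOLLOW(E) = { $, '*' }

For E:
  PREDICT(E → X E) = { '-', 'y' }
  PREDICT(E → E '*') = { '*', '-', 'y' }
  PREDICT(E → ε) = { $, '*' }
  PREDICT(E → '-' ';') = { '-' }
For X:
  PREDICT(X → '-') = { '-' }
  PREDICT(X → '-' '*' ';') = { '-' }
  PREDICT(X → y) = { 'y' }

Conflict found: Predict set conflict for E: { '-', 'y' }
The grammar is NOT LL(1).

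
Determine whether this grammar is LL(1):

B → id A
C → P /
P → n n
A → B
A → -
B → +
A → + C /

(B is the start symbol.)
No. Predict set conflict for A: { '+' }

A grammar is LL(1) if for each non-terminal N with multiple productions, the predict sets of those productions are pairwise disjoint, where PREDICT(N → α) = (FIRST(α) \ {ε}) ∪ (FOLLOW(N) if α ⇒* ε).

Relevant sets:
  FIRST(B) = { '+', 'id' }

For B:
  PREDICT(B → id A) = { 'id' }
  PREDICT(B → '+') = { '+' }
For A:
  PREDICT(A → B) = { '+', 'id' }
  PREDICT(A → '-') = { '-' }
  PREDICT(A → '+' C '/') = { '+' }
C, P have a single production, so nothing to check there.

Conflict found: Predict set conflict for A: { '+' }
The grammar is NOT LL(1).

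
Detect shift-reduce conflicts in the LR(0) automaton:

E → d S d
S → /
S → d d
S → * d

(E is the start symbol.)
Augment with E' → E and build the canonical LR(0) collection (I0 = CLOSURE({[E' → . E]}), then GOTO on every symbol after a dot until no new states appear). It has 10 states:
  I0: { [E → . d S d], [E' → . E] }  — shift
  I1: { [E' → E .] }  — accept
  I2: { [E → d . S d], [S → . * d], [S → . /], [S → . d d] }  — shift
  I3: { [S → * . d] }  — shift
  I4: { [S → / .] }  — reduce
  I5: { [E → d S . d] }  — shift
  I6: { [S → d . d] }  — shift
  I7: { [S → d d .] }  — reduce
  I8: { [E → d S d .] }  — reduce
  I9: { [S → * d .] }  — reduce

No state contains both a complete item and a shift item.

Answer: No shift-reduce conflicts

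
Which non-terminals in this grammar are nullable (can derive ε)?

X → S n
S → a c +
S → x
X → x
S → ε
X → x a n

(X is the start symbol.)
{ 'S' }

A non-terminal is nullable if it can derive ε (the empty string): either it has an ε-production, or it has a production whose right-hand side consists entirely of nullable non-terminals.

ε-productions: S → ε
So S is immediately nullable.
No further non-terminal can be added: every production for the remaining non-terminals contains a terminal or a non-nullable non-terminal.
Nullable = { 'S' }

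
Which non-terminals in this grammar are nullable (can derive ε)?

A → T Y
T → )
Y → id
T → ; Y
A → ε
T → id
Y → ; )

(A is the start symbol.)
{ 'A' }

A non-terminal is nullable if it can derive ε (the empty string): either it has an ε-production, or it has a production whose right-hand side consists entirely of nullable non-terminals.

ε-productions: A → ε
So A is immediately nullable.
No further non-terminal can be added: every production for the remaining non-terminals contains a terminal or a non-nullable non-terminal.
Nullable = { 'A' }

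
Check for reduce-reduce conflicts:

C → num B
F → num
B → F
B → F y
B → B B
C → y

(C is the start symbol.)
No reduce-reduce conflicts

A reduce-reduce conflict occurs when an LR(0) state has two complete items [A → α .] and [B → β .] — both call for a reduction, and with no lookahead the parser cannot choose between them.

Augment with C' → C and build the canonical LR(0) collection (I0 = CLOSURE({[C' → . C]}), then GOTO on every symbol after a dot until no new states appear). It has 9 states:
  I0: { [C → . num B], [C → . y], [C' → . C] }  — shift
  I1: { [C' → C .] }  — accept
  I2: { [B → . B B], [B → . F y], [B → . F], [C → num . B], [F → . num] }  — shift
  I3: { [C → y .] }  — reduce
  I4: { [B → . B B], [B → . F y], [B → . F], [B → B . B], [C → num B .], [F → . num] }  — shift, reduce
  I5: { [B → F . y], [B → F .] }  — shift, reduce
  I6: { [F → num .] }  — reduce
  I7: { [B → F y .] }  — reduce
  I8: { [B → . B B], [B → . F y], [B → . F], [B → B . B], [B → B B .], [F → . num] }  — shift, reduce

No state contains more than one complete item.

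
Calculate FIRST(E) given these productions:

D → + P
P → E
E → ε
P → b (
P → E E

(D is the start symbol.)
{ ε }

From E → ε:
  - ε-production, so ε ∈ FIRST(E)

Collecting: FIRST(E) = { ε }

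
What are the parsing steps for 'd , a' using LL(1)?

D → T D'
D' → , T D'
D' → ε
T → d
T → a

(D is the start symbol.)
LL(1) parsing maintains a stack (initially the start symbol over $) and the input. At each step: if the stack top is a terminal, match it against the current input token; if it is a non-terminal N, replace it with the RHS of M[N, lookahead] (the unique production whose predict set contains the lookahead).

Stack is shown with the top on the left.

Stack     Input    Action
-------------------------
D $       d , a $  output D → T D'
T D' $    d , a $  output T → d
d D' $    d , a $  match 'd'
D' $      , a $    output D' → , T D'
, T D' $  , a $    match ','
T D' $    a $      output T → a
a D' $    a $      match 'a'
D' $      $        output D' → ε
$         $        accept

The string is accepted.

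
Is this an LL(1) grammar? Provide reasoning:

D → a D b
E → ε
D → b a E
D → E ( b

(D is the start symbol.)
Relevant sets:
  FIRST(E) = { ε }

For D:
  PREDICT(D → a D b) = { 'a' }
  PREDICT(D → b a E) = { 'b' }
  PREDICT(D → E '(' b) = { '(' }
E has a single production, so nothing to check there.

All predict sets are disjoint. The grammar IS LL(1).

Answer: Yes, the grammar is LL(1).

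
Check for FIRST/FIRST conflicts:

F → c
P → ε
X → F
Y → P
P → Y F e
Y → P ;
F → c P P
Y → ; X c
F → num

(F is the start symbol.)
Yes. F → c / F → c P P on { 'c' }; Y → P / Y → P ';' on { ';', 'c', 'num' }; Y → P / Y → ';' X c on { ';' }; Y → P ';' / Y → ';' X c on { ';' }

FIRST sets of the non-terminals at (or reachable through a nullable prefix from) the front of some alternative:
  FIRST(Y) = { ';', 'c', 'num', ε }
  FIRST(F) = { 'c', 'num' }
  FIRST(P) = { ';', 'c', 'num', ε }

Productions for F:
  F → c: FIRST = { 'c' }
  F → c P P: FIRST = { 'c' }
  F → num: FIRST = { 'num' }
Productions for P:
  P → ε: FIRST = { ε }
  P → Y F e: FIRST = { ';', 'c', 'num' }
Productions for Y:
  Y → P: FIRST = { ';', 'c', 'num', ε }
  Y → P ;: FIRST = { ';', 'c', 'num' }
  Y → ; X c: FIRST = { ';' }
X has only one production, so no FIRST/FIRST conflict is possible there.

Conflict for F: F → c and F → c P P
  Overlap: { 'c' }
Conflict for Y: Y → P and Y → P ;
  Overlap: { ';', 'c', 'num' }
Conflict for Y: Y → P and Y → ; X c
  Overlap: { ';' }
Conflict for Y: Y → P ; and Y → ; X c
  Overlap: { ';' }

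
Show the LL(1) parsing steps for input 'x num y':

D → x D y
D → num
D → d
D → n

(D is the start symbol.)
Stack is shown with the top on the left.

Stack    Input      Action
--------------------------
D $      x num y $  output D → x D y
x D y $  x num y $  match 'x'
D y $    num y $    output D → num
num y $  num y $    match 'num'
y $      y $        match 'y'
$        $          accept

The string is accepted.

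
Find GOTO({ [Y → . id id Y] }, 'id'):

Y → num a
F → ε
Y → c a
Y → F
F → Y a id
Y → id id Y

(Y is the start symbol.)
GOTO(I, 'id') = CLOSURE({ [A → αX.β] : [A → α.Xβ] ∈ I, X = 'id' })

Items with dot before 'id', with the dot advanced:
  [Y → . id id Y] → [Y → id . id Y]
Closure adds nothing (no advanced item has the dot before a non-terminal).

GOTO = { [Y → id . id Y] }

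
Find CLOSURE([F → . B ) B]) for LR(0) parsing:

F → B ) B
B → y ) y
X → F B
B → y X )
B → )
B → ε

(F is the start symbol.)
Start with: [F → . B ) B]
  [F → . B ) B] has the dot before B: add [B → . y ) y], [B → . y X )], [B → . )], [B → .]
No further items can be added.

CLOSURE = { [B → . )], [B → . y ) y], [B → . y X )], [B → .], [F → . B ) B] }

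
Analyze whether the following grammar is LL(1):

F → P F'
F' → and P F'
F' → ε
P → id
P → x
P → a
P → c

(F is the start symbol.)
Yes, the grammar is LL(1).

A grammar is LL(1) if for each non-terminal N with multiple productions, the predict sets of those productions are pairwise disjoint, where PREDICT(N → α) = (FIRST(α) \ {ε}) ∪ (FOLLOW(N) if α ⇒* ε).

Relevant sets:
  FOLLOW(F') = { $ }

For F':
  PREDICT(F' → and P F') = { 'and' }
  PREDICT(F' → ε) = { $ }
For P:
  PREDICT(P → id) = { 'id' }
  PREDICT(P → x) = { 'x' }
  PREDICT(P → a) = { 'a' }
  PREDICT(P → c) = { 'c' }
F has a single production, so nothing to check there.

All predict sets are disjoint. The grammar IS LL(1).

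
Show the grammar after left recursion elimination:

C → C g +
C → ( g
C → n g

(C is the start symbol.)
C → ( g C'
C → n g C'
C' → g + C'
C' → ε

C is directly left-recursive. The standard transformation for
  A → A α₁ | ... | A α_m | β₁ | ... | β_n
is
  A  → β₁ A' | ... | β_n A'
  A' → α₁ A' | ... | α_m A' | ε

C → ( g becomes C → ( g C'
C → n g becomes C → n g C'
C → C g + becomes C' → g + C'
Add C' → ε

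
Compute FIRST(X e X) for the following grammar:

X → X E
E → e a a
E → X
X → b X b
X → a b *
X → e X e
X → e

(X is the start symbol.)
FIRST sets of the non-terminals involved (from the grammar, by fixed-point iteration):
  FIRST(X) = { 'a', 'b', 'e' }

To compute FIRST(X e X), process the symbols left to right:
Symbol X is a non-terminal. Add FIRST(X) \ {ε} = { 'a', 'b', 'e' }
X is not nullable (ε ∉ FIRST(X)), so stop here.
FIRST(X e X) = { 'a', 'b', 'e' }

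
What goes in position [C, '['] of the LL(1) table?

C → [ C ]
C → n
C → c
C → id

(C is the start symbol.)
C → [ C ]

To find M[C, '['], we find productions for C where '[' is in the predict set (PREDICT(N → α) = (FIRST(α) \ {ε}) ∪ (FOLLOW(N) if α ⇒* ε)).

C → [ C ]: PREDICT = { '[' }
  '[' is in predict set, so this production goes in M[C, '[']
C → n: PREDICT = { 'n' }
C → c: PREDICT = { 'c' }
C → id: PREDICT = { 'id' }

M[C, '['] = C → [ C ]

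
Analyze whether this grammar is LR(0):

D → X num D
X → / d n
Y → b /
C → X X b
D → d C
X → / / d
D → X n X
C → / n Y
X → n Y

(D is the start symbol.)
Yes, the grammar is LR(0)

A grammar is LR(0) if no state in the canonical LR(0) collection has:
  - both a shift item (dot before a terminal) and a complete item (shift-reduce conflict), or
  - two or more complete items (reduce-reduce conflict; the accept item [D' → D .] counts as a complete item here).

Augment with D' → D and build the canonical LR(0) collection (I0 = CLOSURE({[D' → . D]}), then GOTO on every symbol after a dot until no new states appear). It has 24 states:
  I0: { [D → . X n X], [D → . X num D], [D → . d C], [D' → . D], [X → . / / d], [X → . / d n], [X → . n Y] }  — shift
  I1: { [X → / . / d], [X → / . d n] }  — shift
  I2: { [D' → D .] }  — accept
  I3: { [D → X . n X], [D → X . num D] }  — shift
  I4: { [C → . / n Y], [C → . X X b], [D → d . C], [X → . / / d], [X → . / d n], [X → . n Y] }  — shift
  I5: { [X → n . Y], [Y → . b /] }  — shift
  I6: { [X → n Y .] }  — reduce
  I7: { [Y → b . /] }  — shift
  I8: { [Y → b / .] }  — reduce
  I9: { [C → / . n Y], [X → / . / d], [X → / . d n] }  — shift
  I10: { [D → d C .] }  — reduce
  I11: { [C → X . X b], [X → . / / d], [X → . / d n], [X → . n Y] }  — shift
  I12: { [C → X X . b] }  — shift
  I13: { [C → X X b .] }  — reduce
  I14: { [X → / / . d] }  — shift
  I15: { [X → / d . n] }  — shift
  I16: { [C → / n . Y], [Y → . b /] }  — shift
  I17: { [C → / n Y .] }  — reduce
  I18: { [X → / d n .] }  — reduce
  I19: { [X → / / d .] }  — reduce
  I20: { [D → X n . X], [X → . / / d], [X → . / d n], [X → . n Y] }  — shift
  I21: { [D → . X n X], [D → . X num D], [D → . d C], [D → X num . D], [X → . / / d], [X → . / d n], [X → . n Y] }  — shift
  I22: { [D → X num D .] }  — reduce
  I23: { [D → X n X .] }  — reduce

Every state is either a pure shift/goto state or contains exactly one complete item and nothing to shift — no conflicts. The grammar is LR(0).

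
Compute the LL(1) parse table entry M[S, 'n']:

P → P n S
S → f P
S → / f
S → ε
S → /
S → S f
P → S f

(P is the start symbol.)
S → ε

To find M[S, 'n'], we find productions for S where 'n' is in the predict set (PREDICT(N → α) = (FIRST(α) \ {ε}) ∪ (FOLLOW(N) if α ⇒* ε)).

Relevant sets:
  FIRST(S) = { '/', 'f', ε }
  FOLLOW(S) = { $, 'f', 'n' }

S → f P: PREDICT = { 'f' }
S → / f: PREDICT = { '/' }
S → ε: PREDICT = { $, 'f', 'n' }
  'n' is in predict set, so this production goes in M[S, 'n']
S → /: PREDICT = { '/' }
S → S f: PREDICT = { '/', 'f' }

M[S, 'n'] = S → ε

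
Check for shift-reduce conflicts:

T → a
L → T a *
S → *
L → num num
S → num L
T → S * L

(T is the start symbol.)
Yes — I9: [L → num num .] vs [L → . num num]

Augment with T' → T and build the canonical LR(0) collection (I0 = CLOSURE({[T' → . T]}), then GOTO on every symbol after a dot until no new states appear). It has 14 states:
  I0: { [S → . *], [S → . num L], [T → . S * L], [T → . a], [T' → . T] }  — shift
  I1: { [S → * .] }  — reduce
  I2: { [T → S . * L] }  — shift
  I3: { [T' → T .] }  — accept
  I4: { [T → a .] }  — reduce
  I5: { [L → . T a *], [L → . num num], [S → . *], [S → . num L], [S → num . L], [T → . S * L], [T → . a] }  — shift
  I6: { [S → num L .] }  — reduce
  I7: { [L → T . a *] }  — shift
  I8: { [L → . T a *], [L → . num num], [L → num . num], [S → . *], [S → . num L], [S → num . L], [T → . S * L], [T → . a] }  — shift
  I9: { [L → . T a *], [L → . num num], [L → num . num], [L → num num .], [S → . *], [S → . num L], [S → num . L], [T → . S * L], [T → . a] }  — shift, reduce
  I10: { [L → T a . *] }  — shift
  I11: { [L → T a * .] }  — reduce
  I12: { [L → . T a *], [L → . num num], [S → . *], [S → . num L], [T → . S * L], [T → . a], [T → S * . L] }  — shift
  I13: { [T → S * L .] }  — reduce

I9 contains reduce item [L → num num .] and shift items [L → . num num], [L → num . num], [S → . *], [S → . num L], [T → . a] — shift-reduce conflict.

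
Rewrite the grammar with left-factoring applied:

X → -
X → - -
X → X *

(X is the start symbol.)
X → - X'
X' → ε
X' → -
X → X *

Left-factoring transforms A → αβ₁ | αβ₂ into A → αA' and A' → β₁ | β₂
(α is the longest common prefix among the alternatives). Repeat until
no nonterminal has two alternatives with a common prefix.

Round 1: X has alternatives sharing prefix '-'. Introduce X': X → - X'
  Add: X' → ε
  Add: X' → -

No remaining common prefixes — done.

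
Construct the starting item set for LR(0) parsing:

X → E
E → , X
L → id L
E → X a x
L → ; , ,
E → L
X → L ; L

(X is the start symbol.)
First, augment the grammar with X' → X
I₀ = CLOSURE({ [X' → . X] }):
  [X' → . X] has the dot before X: add [X → . E], [X → . L ; L]
  [X → . E] has the dot before E: add [E → . , X], [E → . X a x], [E → . L]
  [X → . L ; L] has the dot before L: add [L → . id L], [L → . ; , ,]
No further items can be added.

I₀ = { [E → . , X], [E → . L], [E → . X a x], [L → . ; , ,], [L → . id L], [X → . E], [X → . L ; L], [X' → . X] }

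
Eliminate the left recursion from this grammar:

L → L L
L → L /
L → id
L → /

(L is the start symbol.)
L is directly left-recursive. The standard transformation for
  A → A α₁ | ... | A α_m | β₁ | ... | β_n
is
  A  → β₁ A' | ... | β_n A'
  A' → α₁ A' | ... | α_m A' | ε

L → id becomes L → id L'
L → / becomes L → / L'
L → L L becomes L' → L L'
L → L / becomes L' → / L'
Add L' → ε

Resulting grammar:
L → id L'
L → / L'
L' → L L'
L' → / L'
L' → ε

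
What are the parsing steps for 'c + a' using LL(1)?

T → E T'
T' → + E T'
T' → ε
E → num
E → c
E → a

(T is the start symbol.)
LL(1) parsing maintains a stack (initially the start symbol over $) and the input. At each step: if the stack top is a terminal, match it against the current input token; if it is a non-terminal N, replace it with the RHS of M[N, lookahead] (the unique production whose predict set contains the lookahead).

Stack is shown with the top on the left.

Stack     Input    Action
-------------------------
T $       c + a $  output T → E T'
E T' $    c + a $  output E → c
c T' $    c + a $  match 'c'
T' $      + a $    output T' → + E T'
+ E T' $  + a $    match '+'
E T' $    a $      output E → a
a T' $    a $      match 'a'
T' $      $        output T' → ε
$         $        accept

The string is accepted.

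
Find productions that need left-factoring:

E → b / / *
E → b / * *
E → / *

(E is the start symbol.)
Yes, E has productions with common prefix 'b /'

Left-factoring is needed when two productions for the same non-terminal
share a common prefix on the right-hand side.

Productions for E:
  E → b / / *
  E → b / * *
  E → / *

Found common prefix 'b /' in productions for E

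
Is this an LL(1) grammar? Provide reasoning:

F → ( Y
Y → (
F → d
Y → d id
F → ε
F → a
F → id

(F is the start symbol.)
Yes, the grammar is LL(1).

A grammar is LL(1) if for each non-terminal N with multiple productions, the predict sets of those productions are pairwise disjoint, where PREDICT(N → α) = (FIRST(α) \ {ε}) ∪ (FOLLOW(N) if α ⇒* ε).

Relevant sets:
  FOLLOW(F) = { $ }

For F:
  PREDICT(F → '(' Y) = { '(' }
  PREDICT(F → d) = { 'd' }
  PREDICT(F → ε) = { $ }
  PREDICT(F → a) = { 'a' }
  PREDICT(F → id) = { 'id' }
For Y:
  PREDICT(Y → '(') = { '(' }
  PREDICT(Y → d id) = { 'd' }

All predict sets are disjoint. The grammar IS LL(1).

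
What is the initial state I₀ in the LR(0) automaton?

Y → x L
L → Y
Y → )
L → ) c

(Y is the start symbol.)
{ [Y → . )], [Y → . x L], [Y' → . Y] }

First, augment the grammar with Y' → Y
I₀ = CLOSURE({ [Y' → . Y] }):
  [Y' → . Y] has the dot before Y: add [Y → . x L], [Y → . )]
No further items can be added.

I₀ = { [Y → . )], [Y → . x L], [Y' → . Y] }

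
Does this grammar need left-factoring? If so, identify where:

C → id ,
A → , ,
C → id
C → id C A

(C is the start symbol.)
Yes, C has productions with common prefix 'id'

Left-factoring is needed when two productions for the same non-terminal
share a common prefix on the right-hand side.

Productions for C:
  C → id ,
  C → id
  C → id C A

Found common prefix 'id' in productions for C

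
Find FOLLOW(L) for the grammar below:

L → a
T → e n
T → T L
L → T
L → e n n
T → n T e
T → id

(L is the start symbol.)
{ $, 'a', 'e', 'id', 'n' }

To compute FOLLOW(L), find every occurrence of L on a right-hand side N → α L β: add FIRST(β) \ {ε}, and if β is empty or nullable also add FOLLOW(N). Iterate to a fixed point.

L is the start symbol, so $ ∈ FOLLOW(L).
In T → T L: L is at the end, add FOLLOW(T)

The FOLLOW sets referred to above (computed the same way, to a fixed point):
  FOLLOW(T) = { $, 'a', 'e', 'id', 'n' }

Taking the union: FOLLOW(L) = { $, 'a', 'e', 'id', 'n' }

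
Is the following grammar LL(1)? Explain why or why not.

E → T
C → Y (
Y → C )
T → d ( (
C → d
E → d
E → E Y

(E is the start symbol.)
No. Predict set conflict for E: { 'd' }

Relevant sets:
  FIRST(T) = { 'd' }
  FIRST(E) = { 'd' }
  FIRST(Y) = { 'd' }

For E:
  PREDICT(E → T) = { 'd' }
  PREDICT(E → d) = { 'd' }
  PREDICT(E → E Y) = { 'd' }
For C:
  PREDICT(C → Y '(') = { 'd' }
  PREDICT(C → d) = { 'd' }
Y, T have a single production, so nothing to check there.

Conflict found: Predict set conflict for E: { 'd' }
The grammar is NOT LL(1).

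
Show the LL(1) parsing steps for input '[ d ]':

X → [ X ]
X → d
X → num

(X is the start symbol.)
Stack is shown with the top on the left.

Stack    Input    Action
------------------------
X $      [ d ] $  output X → [ X ]
[ X ] $  [ d ] $  match '['
X ] $    d ] $    output X → d
d ] $    d ] $    match 'd'
] $      ] $      match ']'
$        $        accept

The string is accepted.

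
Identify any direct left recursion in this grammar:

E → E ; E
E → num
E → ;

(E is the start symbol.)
E → E ; E: LEFT RECURSIVE (starts with E)
E → num: starts with num
E → ;: starts with ';'

The grammar has direct left recursion on: E.

Answer: Yes, E is left-recursive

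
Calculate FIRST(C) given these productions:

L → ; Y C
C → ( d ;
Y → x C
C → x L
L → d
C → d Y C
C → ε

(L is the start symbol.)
To compute FIRST(C), examine every production with C on the left-hand side, reading each right-hand side left to right until a non-nullable symbol is reached.

From C → ( d ;:
  - '(' is a terminal: add '(' and stop
From C → x L:
  - x is a terminal: add 'x' and stop
From C → d Y C:
  - d is a terminal: add 'd' and stop
From C → ε:
  - ε-production, so ε ∈ FIRST(C)

Collecting: FIRST(C) = { '(', 'd', 'x', ε }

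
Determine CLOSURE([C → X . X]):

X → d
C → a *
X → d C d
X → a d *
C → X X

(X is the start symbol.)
{ [C → X . X], [X → . a d *], [X → . d C d], [X → . d] }

To compute CLOSURE, for each item [A → α.Bβ] where B is a non-terminal, add [B → .γ] for all productions B → γ; repeat for the newly added items until nothing changes.

Start with: [C → X . X]
  [C → X . X] has the dot before X: add [X → . d], [X → . d C d], [X → . a d *]
No further items can be added.

CLOSURE = { [C → X . X], [X → . a d *], [X → . d C d], [X → . d] }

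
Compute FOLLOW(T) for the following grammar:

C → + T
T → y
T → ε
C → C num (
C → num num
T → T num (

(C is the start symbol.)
{ $, 'num' }

In C → + T: T is at the end, add FOLLOW(C)
In T → T num (: T is followed by num '(', add FIRST(num '(') \ {ε} = { 'num' }

The FOLLOW sets referred to above (computed the same way, to a fixed point):
  FOLLOW(C) = { $, 'num' }

Taking the union: FOLLOW(T) = { $, 'num' }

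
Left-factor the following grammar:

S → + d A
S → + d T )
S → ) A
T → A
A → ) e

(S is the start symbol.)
Left-factoring transforms A → αβ₁ | αβ₂ into A → αA' and A' → β₁ | β₂
(α is the longest common prefix among the alternatives). Repeat until
no nonterminal has two alternatives with a common prefix.

Round 1: S has alternatives sharing prefix '+ d'. Introduce S': S → + d S'
  Add: S' → A
  Add: S' → T )

No remaining common prefixes — done.

Resulting grammar:
S → + d S'
S' → A
S' → T )
S → ) A
T → A
A → ) e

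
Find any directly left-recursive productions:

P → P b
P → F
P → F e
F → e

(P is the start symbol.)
P → P b: LEFT RECURSIVE (starts with P)
P → F: starts with F
P → F e: starts with F
F → e: starts with e

The grammar has direct left recursion on: P.

Answer: Yes, P is left-recursive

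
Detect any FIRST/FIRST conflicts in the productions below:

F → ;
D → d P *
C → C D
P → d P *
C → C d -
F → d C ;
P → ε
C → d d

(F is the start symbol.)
FIRST sets of the non-terminals at (or reachable through a nullable prefix from) the front of some alternative:
  FIRST(C) = { 'd' }

Productions for F:
  F → ;: FIRST = { ';' }
  F → d C ;: FIRST = { 'd' }
Productions for C:
  C → C D: FIRST = { 'd' }
  C → C d -: FIRST = { 'd' }
  C → d d: FIRST = { 'd' }
Productions for P:
  P → d P *: FIRST = { 'd' }
  P → ε: FIRST = { ε }
D has only one production, so no FIRST/FIRST conflict is possible there.

Conflict for C: C → C D and C → C d -
  Overlap: { 'd' }
Conflict for C: C → C D and C → d d
  Overlap: { 'd' }
Conflict for C: C → C d - and C → d d
  Overlap: { 'd' }

Answer: Yes. C → C D / C → C d '-' on { 'd' }; C → C D / C → d d on { 'd' }; C → C d '-' / C → d d on { 'd' }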